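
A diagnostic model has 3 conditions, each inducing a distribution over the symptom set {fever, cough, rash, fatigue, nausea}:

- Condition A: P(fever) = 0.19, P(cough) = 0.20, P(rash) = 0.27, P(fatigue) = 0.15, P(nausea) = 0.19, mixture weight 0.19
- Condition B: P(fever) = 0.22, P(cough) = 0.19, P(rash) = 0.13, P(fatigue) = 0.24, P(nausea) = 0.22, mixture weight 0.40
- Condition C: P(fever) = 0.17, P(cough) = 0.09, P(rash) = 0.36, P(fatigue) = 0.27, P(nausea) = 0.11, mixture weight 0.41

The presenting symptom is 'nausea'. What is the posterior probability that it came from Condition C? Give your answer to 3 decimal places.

By Bayes' theorem, P(k | x) = π_k f_k(x) / Σ_j π_j f_j(x).
Categorical probabilities:
  f_A = 0.19
  f_B = 0.22
  f_C = 0.11
Unnormalised posteriors:
  π_A·f_A = 0.19 × 0.19 = 0.0361
  π_B·f_B = 0.40 × 0.22 = 0.088
  π_C·f_C = 0.41 × 0.11 = 0.0451
Evidence: 0.0361 + 0.088 + 0.0451 = 0.1692
P(Condition C | 'nausea') ≈ 0.267

0.267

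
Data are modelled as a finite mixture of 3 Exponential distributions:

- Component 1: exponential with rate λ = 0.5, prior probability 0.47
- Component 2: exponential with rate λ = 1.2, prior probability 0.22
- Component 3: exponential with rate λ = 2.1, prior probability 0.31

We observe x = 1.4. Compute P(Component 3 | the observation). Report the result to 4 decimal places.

Apply Bayes' rule: the posterior for each component is proportional to its prior times its likelihood at x.
Exponential densities:
  L_1 = 0.5·e^(−0.5·1.4) = 0.5·e^(−0.7000) = 0.248293
  L_2 = 1.2·e^(−1.2·1.4) = 1.2·e^(−1.6800) = 0.223649
  L_3 = 2.1·e^(−2.1·1.4) = 2.1·e^(−2.9400) = 0.111018
Prior × likelihood for each component:
  P(Z=1)·L_1 = 0.47 × 0.248293 = 0.116698
  P(Z=2)·L_2 = 0.22 × 0.223649 = 0.0492027
  P(Z=3)·L_3 = 0.31 × 0.111018 = 0.0344156
Sum: 0.116698 + 0.0492027 + 0.0344156 = 0.200316
P(Component 3 | the observation) = 0.0344156 / 0.200316 ≈ 0.1718

0.1718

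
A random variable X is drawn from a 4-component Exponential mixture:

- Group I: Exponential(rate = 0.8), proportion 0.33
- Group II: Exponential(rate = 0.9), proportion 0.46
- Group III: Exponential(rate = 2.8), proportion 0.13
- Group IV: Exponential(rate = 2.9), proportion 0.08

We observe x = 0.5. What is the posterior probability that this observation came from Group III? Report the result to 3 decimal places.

0.153

By Bayes' theorem, P(k | x) = w_k f_k(x) / Σ_j w_j f_j(x).
Exponential densities:
  p_I = 0.536256
  p_II = 0.573865
  p_III = 0.690471
  p_IV = 0.680254
Prior × likelihood for each component:
  w_I·p_I = 0.33 × 0.536256 = 0.176964
  w_II·p_II = 0.46 × 0.573865 = 0.263978
  w_III·p_III = 0.13 × 0.690471 = 0.0897613
  w_IV·p_IV = 0.08 × 0.680254 = 0.0544203
Marginal: 0.176964 + 0.263978 + 0.0897613 + 0.0544203 = 0.585124
P(Group III | the observation) ≈ 0.153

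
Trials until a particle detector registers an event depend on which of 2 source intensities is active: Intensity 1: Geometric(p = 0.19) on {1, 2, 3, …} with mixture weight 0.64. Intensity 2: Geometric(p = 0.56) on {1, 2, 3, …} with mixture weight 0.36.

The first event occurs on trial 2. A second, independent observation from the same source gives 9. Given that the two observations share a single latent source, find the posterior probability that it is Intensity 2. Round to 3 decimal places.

0.020

Posterior ∝ prior × likelihood, so P(k | x) ∝ π_k f_k(x); normalise over all components.
Since both observations come from the same component, the likelihood for component k is f_k(x₁)·f_k(x₂).
  p_1 = [0.19·(1−0.19)^1 = 0.19·0.81 = 0.1539] × [0.0352074] = 0.00541842
  p_2 = [0.56·(1−0.56)^1 = 0.56·0.44 = 0.2464] × [0.000786701] = 0.000193843
Multiply by the mixture weights:
  π_1·p_1 = 0.64 × 0.00541842 = 0.00346779
  π_2·p_2 = 0.36 × 0.000193843 = 6.97835e-05
Sum: 0.00346779 + 6.97835e-05 = 0.00353757
P(Intensity 2 | x₁, x₂) = 6.97835e-05 / 0.00353757 ≈ 0.020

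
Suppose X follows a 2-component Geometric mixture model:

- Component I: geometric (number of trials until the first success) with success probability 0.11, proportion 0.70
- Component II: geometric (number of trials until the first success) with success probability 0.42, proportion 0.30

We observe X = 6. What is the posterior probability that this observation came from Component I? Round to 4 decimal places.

0.8387

By Bayes' theorem, P(k | x) = π_k f_k(x) / Σ_j π_j f_j(x).
Geometric probabilities:
  f_I = 0.11·(1−0.11)^5 = 0.11·0.558406 = 0.0614247
  f_II = 0.42·(1−0.42)^5 = 0.42·0.0656357 = 0.027567
Weight by the priors:
  π_I·f_I = 0.70 × 0.0614247 = 0.0429973
  π_II·f_II = 0.30 × 0.027567 = 0.0082701
Evidence: 0.0429973 + 0.0082701 = 0.0512674
Responsibility of Component I: 0.0429973 / 0.0512674 ≈ 0.8387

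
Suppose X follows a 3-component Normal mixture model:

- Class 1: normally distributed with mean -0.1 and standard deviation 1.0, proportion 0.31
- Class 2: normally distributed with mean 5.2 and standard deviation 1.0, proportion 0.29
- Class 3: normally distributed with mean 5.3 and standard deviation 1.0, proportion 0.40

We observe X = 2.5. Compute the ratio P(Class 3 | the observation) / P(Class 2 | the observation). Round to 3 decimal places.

Only the two components matter; the odds are (π_i f_i(x)) / (π_j f_j(x)).
Evaluate each component's likelihood at the observed value:
  f_1 = 0.013583
  f_2 = 0.0104209
  f_3 = 0.00791545
Posterior odds = (π_3·f_3) / (π_2·f_2) = (0.40·0.00791545) / (0.29·0.0104209) = 0.00316618 / 0.00302207 ≈ 1.048

1.048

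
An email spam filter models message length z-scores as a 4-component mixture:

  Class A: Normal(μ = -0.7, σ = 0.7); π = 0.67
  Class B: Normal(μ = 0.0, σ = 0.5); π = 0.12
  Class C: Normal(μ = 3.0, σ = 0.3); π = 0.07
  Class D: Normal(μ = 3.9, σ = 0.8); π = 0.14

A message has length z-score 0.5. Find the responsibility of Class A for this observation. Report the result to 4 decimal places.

By Bayes' theorem, P(k | x) = π_k f_k(x) / Σ_j π_j f_j(x).
Evaluate each component's likelihood at the observed value:
  L_A = 0.131119
  L_B = 0.483941
  L_C = 1.10693e-15
  L_D = 5.96483e-05
Multiply by the mixture weights:
  π_A·L_A = 0.67 × 0.131119 = 0.0878496
  π_B·L_B = 0.12 × 0.483941 = 0.058073
  π_C·L_C = 0.07 × 1.10693e-15 = 7.74849e-17
  π_D·L_D = 0.14 × 5.96483e-05 = 8.35076e-06
Evidence: 0.0878496 + 0.058073 + 7.74849e-17 + 8.35076e-06 = 0.145931
P(Class A | x) ≈ 0.6020

0.6020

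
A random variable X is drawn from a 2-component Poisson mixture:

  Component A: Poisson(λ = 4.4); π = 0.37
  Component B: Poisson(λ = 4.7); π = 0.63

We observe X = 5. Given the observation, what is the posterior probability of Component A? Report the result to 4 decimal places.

The responsibility of component k is P(Z=k) f_k(x) divided by Σ_j P(Z=j) f_j(x).
Evaluate each component's likelihood at the observed value:
  p_A = e^(−4.4)·4.4^5/5! = 0.168728
  p_B = e^(−4.7)·4.7^5/5! = 0.17383
Unnormalised posteriors:
  P(Z=A)·p_A = 0.37 × 0.168728 = 0.0624293
  P(Z=B)·p_B = 0.63 × 0.17383 = 0.109513
Sum: 0.0624293 + 0.109513 = 0.171942
Responsibility of Component A: 0.0624293 / 0.171942 ≈ 0.3631

0.3631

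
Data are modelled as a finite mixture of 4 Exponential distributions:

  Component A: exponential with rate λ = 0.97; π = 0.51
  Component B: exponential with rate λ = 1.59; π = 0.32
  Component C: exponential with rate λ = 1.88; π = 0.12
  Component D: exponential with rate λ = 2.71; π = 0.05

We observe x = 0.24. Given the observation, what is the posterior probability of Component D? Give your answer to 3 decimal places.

P(component k | x) = π_k·f_k(x) / marginal(x), where marginal(x) = Σ_j π_j·f_j(x).
Exponential densities:
  L_A = 0.768543
  L_B = 1.0856
  L_C = 1.1973
  L_D = 1.41418
Multiply by the mixture weights:
  π_A·L_A = 0.51 × 0.768543 = 0.391957
  π_B·L_B = 0.32 × 1.0856 = 0.347392
  π_C·L_C = 0.12 × 1.1973 = 0.143676
  π_D·L_D = 0.05 × 1.41418 = 0.0707089
Sum: 0.391957 + 0.347392 + 0.143676 + 0.0707089 = 0.953734
P(Component D | data) = 0.0707089 / 0.953734 ≈ 0.074

0.074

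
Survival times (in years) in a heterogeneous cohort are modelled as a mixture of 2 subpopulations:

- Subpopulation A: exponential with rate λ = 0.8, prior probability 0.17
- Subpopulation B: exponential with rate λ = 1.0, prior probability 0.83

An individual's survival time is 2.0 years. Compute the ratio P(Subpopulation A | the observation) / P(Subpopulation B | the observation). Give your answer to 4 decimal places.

0.2444

The posterior odds equal the prior odds times the likelihood ratio: (π_i/π_j)·(f_i(x)/f_j(x)).
Exponential densities:
  L_A = 0.8·e^(−0.8·2.0) = 0.8·e^(−1.6000) = 0.161517
  L_B = 1.0·e^(−1.0·2.0) = 1.0·e^(−2.0000) = 0.135335
0.0274579 / 0.112328 ≈ 0.2444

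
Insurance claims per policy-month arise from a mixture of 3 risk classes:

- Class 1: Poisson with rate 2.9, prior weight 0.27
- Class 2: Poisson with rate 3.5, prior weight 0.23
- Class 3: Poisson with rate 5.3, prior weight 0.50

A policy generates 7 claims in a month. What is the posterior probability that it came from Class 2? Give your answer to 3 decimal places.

0.123

Posterior ∝ prior × likelihood, so P(k | x) ∝ π_k f_k(x); normalise over all components.
Poisson probabilities:
  L_1 = 0.0188322
  L_2 = 0.0385492
  L_3 = 0.116343
Weight by the priors:
  π_1·L_1 = 0.27 × 0.0188322 = 0.0050847
  π_2·L_2 = 0.23 × 0.0385492 = 0.00886631
  π_3·L_3 = 0.50 × 0.116343 = 0.0581714
Denominator: 0.0050847 + 0.00886631 + 0.0581714 = 0.0721224
P(Class 2 | 7 claims) ≈ 0.123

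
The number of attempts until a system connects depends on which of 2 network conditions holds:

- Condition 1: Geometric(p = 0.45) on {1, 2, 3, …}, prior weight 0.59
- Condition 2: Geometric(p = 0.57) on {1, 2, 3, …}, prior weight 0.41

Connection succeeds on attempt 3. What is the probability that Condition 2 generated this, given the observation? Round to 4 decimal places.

0.3498

Apply Bayes' rule: the posterior for each component is proportional to its prior times its likelihood at x.
Geometric probabilities:
  f_1 = 0.45·(1−0.45)^2 = 0.45·0.3025 = 0.136125
  f_2 = 0.57·(1−0.57)^2 = 0.57·0.1849 = 0.105393
Prior × likelihood for each component:
  π_1·f_1 = 0.59 × 0.136125 = 0.0803138
  π_2·f_2 = 0.41 × 0.105393 = 0.0432111
Marginal: 0.0803138 + 0.0432111 = 0.123525
P(Condition 2 | 3) = 0.0432111 / 0.123525 ≈ 0.3498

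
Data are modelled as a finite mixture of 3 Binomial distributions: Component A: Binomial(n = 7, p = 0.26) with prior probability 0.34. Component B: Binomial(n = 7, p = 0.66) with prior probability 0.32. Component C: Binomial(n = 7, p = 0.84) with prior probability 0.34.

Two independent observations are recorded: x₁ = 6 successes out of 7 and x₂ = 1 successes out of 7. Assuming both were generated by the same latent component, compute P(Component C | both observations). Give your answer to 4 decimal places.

0.0211

The responsibility of component k is π_k f_k(x) divided by Σ_j π_j f_j(x).
Since both observations come from the same component, the likelihood for component k is f_k(x₁)·f_k(x₂).
  p_A = [C(7,6)·0.26^6·0.74^1 = 7·0.000308916·0.74 = 0.00160018] × [0.298856] = 0.000478224
  p_B = [C(7,6)·0.66^6·0.34^1 = 7·0.082654·0.34 = 0.196716] × [0.007137] = 0.00140396
  p_C = [C(7,6)·0.84^6·0.16^1 = 7·0.351298·0.16 = 0.393454] × [9.865e-05] = 3.88142e-05
Weight by the priors:
  π_A·p_A = 0.34 × 0.000478224 = 0.000162596
  π_B·p_B = 0.32 × 0.00140396 = 0.000449269
  π_C·p_C = 0.34 × 3.88142e-05 = 1.31968e-05
Denominator: 0.000162596 + 0.000449269 + 1.31968e-05 = 0.000625062
P(Component C | x) = 1.31968e-05 / 0.000625062 ≈ 0.0211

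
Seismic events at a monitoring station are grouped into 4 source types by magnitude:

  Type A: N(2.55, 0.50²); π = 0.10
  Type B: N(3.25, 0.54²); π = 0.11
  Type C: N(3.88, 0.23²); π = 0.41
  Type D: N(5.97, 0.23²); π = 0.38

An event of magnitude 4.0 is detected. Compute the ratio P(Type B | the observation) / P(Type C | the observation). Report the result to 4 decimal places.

Only the two components matter; the odds are (π_i f_i(x)) / (π_j f_j(x)).
Component likelihoods at x = 4.0:
  f_A = 0.0119051
  f_B = 0.281603
  f_C = 1.51381
  f_D = 2.03526e-16
Posterior odds = (π_B·f_B) / (π_C·f_C) = (0.11·0.281603) / (0.41·1.51381) = 0.0309763 / 0.620663 ≈ 0.0499

0.0499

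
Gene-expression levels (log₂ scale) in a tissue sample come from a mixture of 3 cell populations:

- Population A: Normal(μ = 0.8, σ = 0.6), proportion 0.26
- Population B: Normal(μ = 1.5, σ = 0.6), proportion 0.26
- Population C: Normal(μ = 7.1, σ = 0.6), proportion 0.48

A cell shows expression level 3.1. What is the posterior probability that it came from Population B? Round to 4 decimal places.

0.9779

The responsibility of component k is w_k f_k(x) divided by Σ_j w_j f_j(x).
Evaluate each component's likelihood at the observed value:
  f_A = (1/(0.6·√(2π)))·exp(−(3.1−0.8)²/(2·0.6²)) = 0.664904·exp(-7.34722) = 0.000428451
  f_B = (1/(0.6·√(2π)))·exp(−(3.1−1.5)²/(2·0.6²)) = 0.664904·exp(-3.55556) = 0.0189933
  f_C = (1/(0.6·√(2π)))·exp(−(3.1−7.1)²/(2·0.6²)) = 0.664904·exp(-22.22222) = 1.48515e-10
Unnormalised posteriors:
  w_A·f_A = 0.26 × 0.000428451 = 0.000111397
  w_B·f_B = 0.26 × 0.0189933 = 0.00493826
  w_C·f_C = 0.48 × 1.48515e-10 = 7.12872e-11
Normaliser: 0.000111397 + 0.00493826 + 7.12872e-11 = 0.00504966
So the posterior for Population B is 0.00493826 / 0.00504966 ≈ 0.9779.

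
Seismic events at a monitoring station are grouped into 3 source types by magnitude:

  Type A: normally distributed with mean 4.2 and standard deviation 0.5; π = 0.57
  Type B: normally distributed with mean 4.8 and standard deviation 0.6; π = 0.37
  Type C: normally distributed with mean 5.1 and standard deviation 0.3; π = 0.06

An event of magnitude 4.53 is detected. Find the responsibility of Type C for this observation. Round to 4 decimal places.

0.0218

Apply Bayes' rule: the posterior for each component is proportional to its prior times its likelihood at x.
Normal densities:
  f_A = (1/(0.5·√(2π)))·exp(−(4.53−4.2)²/(2·0.5²)) = 0.797885·exp(-0.21780) = 0.641728
  f_B = (1/(0.6·√(2π)))·exp(−(4.53−4.8)²/(2·0.6²)) = 0.664904·exp(-0.10125) = 0.600878
  f_C = (1/(0.3·√(2π)))·exp(−(4.53−5.1)²/(2·0.3²)) = 1.329808·exp(-1.80500) = 0.218719
Unnormalised posteriors:
  P(Z=A)·f_A = 0.57 × 0.641728 = 0.365785
  P(Z=B)·f_B = 0.37 × 0.600878 = 0.222325
  P(Z=C)·f_C = 0.06 × 0.218719 = 0.0131232
Marginal: 0.365785 + 0.222325 + 0.0131232 = 0.601233
So the posterior for Type C is 0.0131232 / 0.601233 ≈ 0.0218.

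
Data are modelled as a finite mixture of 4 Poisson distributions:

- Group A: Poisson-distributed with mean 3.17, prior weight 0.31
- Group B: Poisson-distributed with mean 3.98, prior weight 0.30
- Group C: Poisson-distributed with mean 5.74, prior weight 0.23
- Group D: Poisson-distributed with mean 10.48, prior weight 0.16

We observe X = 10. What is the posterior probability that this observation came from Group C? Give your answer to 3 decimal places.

Apply Bayes' rule: the posterior for each component is proportional to its prior times its likelihood at x.
Poisson probabilities:
  f_A = e^(−3.17)·3.17^10/10! = 0.00118609
  f_B = e^(−3.98)·3.98^10/10! = 0.00513542
  f_C = e^(−5.74)·5.74^10/10! = 0.0343958
  f_D = e^(−10.48)·10.48^10/10! = 0.123721
Unnormalised posteriors:
  π_A·f_A = 0.31 × 0.00118609 = 0.000367687
  π_B·f_B = 0.30 × 0.00513542 = 0.00154062
  π_C·f_C = 0.23 × 0.0343958 = 0.00791104
  π_D·f_D = 0.16 × 0.123721 = 0.0197954
Sum: 0.000367687 + 0.00154062 + 0.00791104 + 0.0197954 = 0.0296147
P(Group C | 10) ≈ 0.267

0.267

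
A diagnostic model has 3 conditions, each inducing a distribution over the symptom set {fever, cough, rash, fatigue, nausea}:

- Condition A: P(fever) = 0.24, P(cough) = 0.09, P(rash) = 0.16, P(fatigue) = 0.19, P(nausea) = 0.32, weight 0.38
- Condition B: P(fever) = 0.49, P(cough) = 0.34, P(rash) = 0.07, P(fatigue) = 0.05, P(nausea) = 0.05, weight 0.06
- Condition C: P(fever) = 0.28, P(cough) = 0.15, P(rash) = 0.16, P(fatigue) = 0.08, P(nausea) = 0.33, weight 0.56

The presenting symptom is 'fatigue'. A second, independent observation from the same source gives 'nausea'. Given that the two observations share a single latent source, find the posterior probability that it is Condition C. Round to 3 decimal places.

0.389

Posterior ∝ prior × likelihood, so P(k | x) ∝ w_k f_k(x); normalise over all components.
Since both observations come from the same component, the likelihood for component k is f_k(x₁)·f_k(x₂).
  p_A = [P(fatigue | comp) = 0.19] × [0.32] = 0.0608
  p_B = [P(fatigue | comp) = 0.05] × [0.05] = 0.0025
  p_C = [P(fatigue | comp) = 0.08] × [0.33] = 0.0264
Unnormalised posteriors:
  w_A·p_A = 0.38 × 0.0608 = 0.023104
  w_B·p_B = 0.06 × 0.0025 = 0.00015
  w_C·p_C = 0.56 × 0.0264 = 0.014784
Marginal: 0.023104 + 0.00015 + 0.014784 = 0.038038
P(Condition C | data) ≈ 0.389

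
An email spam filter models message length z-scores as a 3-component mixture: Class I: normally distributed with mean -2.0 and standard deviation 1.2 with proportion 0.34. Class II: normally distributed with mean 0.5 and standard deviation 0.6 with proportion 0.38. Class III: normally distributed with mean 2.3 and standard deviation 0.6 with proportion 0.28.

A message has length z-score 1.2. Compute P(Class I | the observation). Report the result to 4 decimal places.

0.0195

Apply Bayes' rule: the posterior for each component is proportional to its prior times its likelihood at x.
Normal densities:
  p_I = (1/(1.2·√(2π)))·exp(−(1.2−-2.0)²/(2·1.2²)) = 0.332452·exp(-3.55556) = 0.00949666
  p_II = (1/(0.6·√(2π)))·exp(−(1.2−0.5)²/(2·0.6²)) = 0.664904·exp(-0.68056) = 0.336664
  p_III = (1/(0.6·√(2π)))·exp(−(1.2−2.3)²/(2·0.6²)) = 0.664904·exp(-1.68056) = 0.123852
Multiply by the mixture weights:
  w_I·p_I = 0.34 × 0.00949666 = 0.00322886
  w_II·p_II = 0.38 × 0.336664 = 0.127933
  w_III·p_III = 0.28 × 0.123852 = 0.0346785
Marginal: 0.00322886 + 0.127933 + 0.0346785 = 0.16584
P(Class I | the observation) ≈ 0.0195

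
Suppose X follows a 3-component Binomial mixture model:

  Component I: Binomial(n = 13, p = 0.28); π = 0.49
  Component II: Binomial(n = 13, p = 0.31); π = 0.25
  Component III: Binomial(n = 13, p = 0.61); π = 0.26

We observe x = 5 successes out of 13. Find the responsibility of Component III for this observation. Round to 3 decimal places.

0.107

Posterior ∝ prior × likelihood, so P(k | x) ∝ π_k f_k(x); normalise over all components.
Component likelihoods at x = 5 successes out of 13:
  L_I = 0.159966
  L_II = 0.189313
  L_III = 0.0581761
Multiply by the mixture weights:
  π_I·L_I = 0.49 × 0.159966 = 0.0783835
  π_II·L_II = 0.25 × 0.189313 = 0.0473282
  π_III·L_III = 0.26 × 0.0581761 = 0.0151258
Marginal: 0.0783835 + 0.0473282 + 0.0151258 = 0.140837
P(Component III | 5 successes out of 13) ≈ 0.107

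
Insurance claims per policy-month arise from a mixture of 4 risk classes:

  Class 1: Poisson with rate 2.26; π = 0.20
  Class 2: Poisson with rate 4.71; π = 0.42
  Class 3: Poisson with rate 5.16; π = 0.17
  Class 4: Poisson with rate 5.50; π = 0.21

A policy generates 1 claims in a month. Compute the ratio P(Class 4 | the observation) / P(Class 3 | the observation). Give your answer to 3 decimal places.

0.937

Only the two components matter; the odds are (π_i f_i(x)) / (π_j f_j(x)).
Poisson probabilities:
  L_1 = 0.235832
  L_2 = 0.0424125
  L_3 = 0.0296272
  L_4 = 0.0224772
0.00472022 / 0.00503662 ≈ 0.937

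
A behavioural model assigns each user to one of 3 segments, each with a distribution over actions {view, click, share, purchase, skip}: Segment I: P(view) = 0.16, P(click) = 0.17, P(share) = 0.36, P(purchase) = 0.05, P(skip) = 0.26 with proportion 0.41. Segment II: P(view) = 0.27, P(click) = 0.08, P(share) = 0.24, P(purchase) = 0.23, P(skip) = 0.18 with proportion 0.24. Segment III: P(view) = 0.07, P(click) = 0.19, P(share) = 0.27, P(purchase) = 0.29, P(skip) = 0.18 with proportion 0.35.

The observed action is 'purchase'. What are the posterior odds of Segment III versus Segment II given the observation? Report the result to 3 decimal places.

1.839

Since P(k|x) ∝ w_k f_k(x), the posterior odds are w_i f_i(x) / (w_j f_j(x)).
Categorical probabilities:
  f_I = P(purchase | comp) = 0.05
  f_II = P(purchase | comp) = 0.23
  f_III = P(purchase | comp) = 0.29
Posterior odds = (w_III·f_III) / (w_II·f_II) = (0.35·0.29) / (0.24·0.23) = 0.1015 / 0.0552 ≈ 1.839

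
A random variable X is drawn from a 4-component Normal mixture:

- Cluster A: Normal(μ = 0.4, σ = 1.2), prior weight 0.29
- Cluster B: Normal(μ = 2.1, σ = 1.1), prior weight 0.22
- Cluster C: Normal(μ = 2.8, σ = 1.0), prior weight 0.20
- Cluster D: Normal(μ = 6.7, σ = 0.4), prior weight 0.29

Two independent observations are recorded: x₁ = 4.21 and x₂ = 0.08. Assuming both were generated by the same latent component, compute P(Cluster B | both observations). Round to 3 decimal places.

Apply Bayes' rule: the posterior for each component is proportional to its prior times its likelihood at x.
Since both observations come from the same component, the likelihood for component k is f_k(x₁)·f_k(x₂).
  L_A = [(1/(1.2·√(2π)))·exp(−(4.21−0.4)²/(2·1.2²)) = 0.332452·exp(-5.04031) = 0.00215154] × [0.320839] = 0.000690297
  L_B = [(1/(1.1·√(2π)))·exp(−(4.21−2.1)²/(2·1.1²)) = 0.362675·exp(-1.83971) = 0.0576157] × [0.067181] = 0.00387068
  L_C = [(1/(1.0·√(2π)))·exp(−(4.21−2.8)²/(2·1.0²)) = 0.398942·exp(-0.99405) = 0.147639] × [0.00987115] = 0.00145736
  L_D = [(1/(0.4·√(2π)))·exp(−(4.21−6.7)²/(2·0.4²)) = 0.997356·exp(-19.37531) = 3.83936e-09] × [3.32413e-60] = 1.27625e-68
Weight by the priors:
  π_A·L_A = 0.29 × 0.000690297 = 0.000200186
  π_B·L_B = 0.22 × 0.00387068 = 0.000851551
  π_C·L_C = 0.20 × 0.00145736 = 0.000291472
  π_D·L_D = 0.29 × 1.27625e-68 = 3.70113e-69
Evidence: 0.000200186 + 0.000851551 + 0.000291472 + 3.70113e-69 = 0.00134321
P(Cluster B | x₁, x₂) ≈ 0.634

0.634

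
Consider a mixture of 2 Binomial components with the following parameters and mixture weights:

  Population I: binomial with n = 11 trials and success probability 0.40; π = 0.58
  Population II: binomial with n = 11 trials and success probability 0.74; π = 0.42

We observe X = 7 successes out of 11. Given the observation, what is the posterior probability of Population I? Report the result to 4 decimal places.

0.3456

P(component k | x) = w_k·f_k(x) / marginal(x), where marginal(x) = Σ_j w_j·f_j(x).
Component likelihoods at x = 7 successes out of 11:
  f_I = C(11,7)·0.40^7·0.60^4 = 330·0.0016384·0.1296 = 0.0700711
  f_II = C(11,7)·0.74^7·0.26^4 = 330·0.121513·0.00456976 = 0.183244
Multiply by the mixture weights:
  w_I·f_I = 0.58 × 0.0700711 = 0.0406412
  w_II·f_II = 0.42 × 0.183244 = 0.0769624
Denominator: 0.0406412 + 0.0769624 = 0.117604
Responsibility of Population I: 0.0406412 / 0.117604 ≈ 0.3456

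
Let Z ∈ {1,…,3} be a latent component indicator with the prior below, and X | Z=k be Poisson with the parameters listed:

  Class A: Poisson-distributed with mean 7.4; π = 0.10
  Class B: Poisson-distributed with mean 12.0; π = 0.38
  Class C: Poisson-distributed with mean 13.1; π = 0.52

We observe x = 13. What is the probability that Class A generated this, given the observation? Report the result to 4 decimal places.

P(component k | x) = π_k·f_k(x) / marginal(x), where marginal(x) = Σ_j π_j·f_j(x).
Poisson probabilities:
  f_A = e^(−7.4)·7.4^13/13! = 0.0195863
  f_B = e^(−12.0)·12.0^13/13! = 0.10557
  f_C = e^(−13.1)·13.1^13/13! = 0.109898
Prior × likelihood for each component:
  π_A·f_A = 0.10 × 0.0195863 = 0.00195863
  π_B·f_B = 0.38 × 0.10557 = 0.0401167
  π_C·f_C = 0.52 × 0.109898 = 0.0571468
Marginal: 0.00195863 + 0.0401167 + 0.0571468 = 0.0992222
So the posterior for Class A is 0.00195863 / 0.0992222 ≈ 0.0197.

0.0197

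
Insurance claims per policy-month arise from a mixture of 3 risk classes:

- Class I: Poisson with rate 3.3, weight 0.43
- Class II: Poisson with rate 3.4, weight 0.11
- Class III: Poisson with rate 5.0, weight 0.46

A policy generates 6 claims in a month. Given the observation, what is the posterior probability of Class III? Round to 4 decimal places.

0.6493

P(component k | x) = w_k·f_k(x) / marginal(x), where marginal(x) = Σ_j w_j·f_j(x).
Evaluate each component's likelihood at the observed value:
  p_I = e^(−3.3)·3.3^6/6! = 0.0661575
  p_II = e^(−3.4)·3.4^6/6! = 0.0716044
  p_III = e^(−5.0)·5.0^6/6! = 0.146223
Multiply by the mixture weights:
  w_I·p_I = 0.43 × 0.0661575 = 0.0284477
  w_II·p_II = 0.11 × 0.0716044 = 0.00787649
  w_III·p_III = 0.46 × 0.146223 = 0.0672625
Evidence: 0.0284477 + 0.00787649 + 0.0672625 = 0.103587
Responsibility of Class III: 0.0672625 / 0.103587 ≈ 0.6493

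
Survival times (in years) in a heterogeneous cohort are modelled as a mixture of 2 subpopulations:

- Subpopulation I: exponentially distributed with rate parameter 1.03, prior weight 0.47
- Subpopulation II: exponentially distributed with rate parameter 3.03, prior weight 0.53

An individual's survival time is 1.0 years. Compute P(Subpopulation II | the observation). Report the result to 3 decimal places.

The responsibility of component k is π_k f_k(x) divided by Σ_j π_j f_j(x).
Component likelihoods at x = 1.0 years:
  L_I = 1.03·e^(−1.03·1.0) = 1.03·e^(−1.0300) = 0.367717
  L_II = 3.03·e^(−3.03·1.0) = 3.03·e^(−3.0300) = 0.146396
Unnormalised posteriors:
  π_I·L_I = 0.47 × 0.367717 = 0.172827
  π_II·L_II = 0.53 × 0.146396 = 0.0775901
Normaliser: 0.172827 + 0.0775901 = 0.250417
So the posterior for Subpopulation II is 0.0775901 / 0.250417 ≈ 0.310.

0.310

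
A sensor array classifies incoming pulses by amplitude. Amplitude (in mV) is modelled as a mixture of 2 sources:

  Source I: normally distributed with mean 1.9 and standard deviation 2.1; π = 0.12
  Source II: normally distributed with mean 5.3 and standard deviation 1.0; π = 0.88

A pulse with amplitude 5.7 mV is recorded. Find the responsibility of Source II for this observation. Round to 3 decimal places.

By Bayes' theorem, P(k | x) = w_k f_k(x) / Σ_j w_j f_j(x).
Normal densities:
  L_I = (1/(2.1·√(2π)))·exp(−(5.7−1.9)²/(2·2.1²)) = 0.189973·exp(-1.63719) = 0.0369546
  L_II = (1/(1.0·√(2π)))·exp(−(5.7−5.3)²/(2·1.0²)) = 0.398942·exp(-0.08000) = 0.36827
Weight by the priors:
  w_I·L_I = 0.12 × 0.0369546 = 0.00443456
  w_II·L_II = 0.88 × 0.36827 = 0.324078
Evidence: 0.00443456 + 0.324078 = 0.328512
So the posterior for Source II is 0.324078 / 0.328512 ≈ 0.987.

0.987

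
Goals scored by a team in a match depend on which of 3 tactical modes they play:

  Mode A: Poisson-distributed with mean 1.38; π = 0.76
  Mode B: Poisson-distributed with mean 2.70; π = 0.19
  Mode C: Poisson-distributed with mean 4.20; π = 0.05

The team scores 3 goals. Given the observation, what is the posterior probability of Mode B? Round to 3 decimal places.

0.311

The responsibility of component k is π_k f_k(x) divided by Σ_j π_j f_j(x).
Evaluate each component's likelihood at the observed value:
  p_A = 0.110194
  p_B = 0.220468
  p_C = 0.185165
Weight by the priors:
  π_A·p_A = 0.76 × 0.110194 = 0.0837478
  π_B·p_B = 0.19 × 0.220468 = 0.0418889
  π_C·p_C = 0.05 × 0.185165 = 0.00925827
Denominator: 0.0837478 + 0.0418889 + 0.00925827 = 0.134895
P(Mode B | 3 goals) ≈ 0.311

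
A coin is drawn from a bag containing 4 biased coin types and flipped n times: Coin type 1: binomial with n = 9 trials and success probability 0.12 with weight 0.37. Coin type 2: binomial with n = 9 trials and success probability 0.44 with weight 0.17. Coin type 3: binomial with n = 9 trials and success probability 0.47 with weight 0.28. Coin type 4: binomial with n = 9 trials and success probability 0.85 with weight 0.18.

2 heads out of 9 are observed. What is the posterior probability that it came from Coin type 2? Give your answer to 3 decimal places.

0.164

The responsibility of component k is π_k f_k(x) divided by Σ_j π_j f_j(x).
Evaluate each component's likelihood at the observed value:
  p_1 = C(9,2)·0.12^2·0.88^7 = 36·0.0144·0.408676 = 0.211857
  p_2 = C(9,2)·0.44^2·0.56^7 = 36·0.1936·0.0172709 = 0.120372
  p_3 = C(9,2)·0.47^2·0.53^7 = 36·0.2209·0.0117471 = 0.0934177
  p_4 = C(9,2)·0.85^2·0.15^7 = 36·0.7225·1.70859e-06 = 4.44405e-05
Prior × likelihood for each component:
  π_1·p_1 = 0.37 × 0.211857 = 0.0783872
  π_2·p_2 = 0.17 × 0.120372 = 0.0204632
  π_3·p_3 = 0.28 × 0.0934177 = 0.026157
  π_4·p_4 = 0.18 × 4.44405e-05 = 7.99929e-06
Evidence: 0.0783872 + 0.0204632 + 0.026157 + 7.99929e-06 = 0.125015
Responsibility of Coin type 2: 0.0204632 / 0.125015 ≈ 0.164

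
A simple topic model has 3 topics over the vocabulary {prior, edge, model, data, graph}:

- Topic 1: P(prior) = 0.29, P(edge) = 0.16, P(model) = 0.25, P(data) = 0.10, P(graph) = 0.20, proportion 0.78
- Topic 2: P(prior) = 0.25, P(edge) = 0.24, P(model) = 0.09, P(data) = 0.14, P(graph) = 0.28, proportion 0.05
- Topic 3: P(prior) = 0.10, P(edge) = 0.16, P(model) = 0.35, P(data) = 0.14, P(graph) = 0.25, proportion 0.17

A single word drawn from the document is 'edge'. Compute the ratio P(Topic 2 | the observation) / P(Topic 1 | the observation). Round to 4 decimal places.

Since P(k|x) ∝ π_k f_k(x), the posterior odds are π_i f_i(x) / (π_j f_j(x)).
Evaluate each component's likelihood at the observed value:
  p_1 = 0.16
  p_2 = 0.24
  p_3 = 0.16
Odds = (0.05/0.78) × (0.24/0.16) = 0.0641026 × 1.5 ≈ 0.0962

0.0962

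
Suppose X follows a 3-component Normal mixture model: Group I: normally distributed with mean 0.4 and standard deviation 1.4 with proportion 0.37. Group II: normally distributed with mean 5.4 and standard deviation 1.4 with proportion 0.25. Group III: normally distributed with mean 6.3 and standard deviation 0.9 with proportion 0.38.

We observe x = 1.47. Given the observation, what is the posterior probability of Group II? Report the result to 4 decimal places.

0.0173

P(component k | x) = P(Z=k)·f_k(x) / marginal(x), where marginal(x) = Σ_j P(Z=j)·f_j(x).
Component likelihoods at x = 1.47:
  p_I = (1/(1.4·√(2π)))·exp(−(1.47−0.4)²/(2·1.4²)) = 0.284959·exp(-0.29207) = 0.212784
  p_II = (1/(1.4·√(2π)))·exp(−(1.47−5.4)²/(2·1.4²)) = 0.284959·exp(-3.94003) = 0.0055418
  p_III = (1/(0.9·√(2π)))·exp(−(1.47−6.3)²/(2·0.9²)) = 0.443269·exp(-14.40056) = 2.46937e-07
Weight by the priors:
  P(Z=I)·p_I = 0.37 × 0.212784 = 0.0787301
  P(Z=II)·p_II = 0.25 × 0.0055418 = 0.00138545
  P(Z=III)·p_III = 0.38 × 2.46937e-07 = 9.3836e-08
Evidence: 0.0787301 + 0.00138545 + 9.3836e-08 = 0.0801157
So the posterior for Group II is 0.00138545 / 0.0801157 ≈ 0.0173.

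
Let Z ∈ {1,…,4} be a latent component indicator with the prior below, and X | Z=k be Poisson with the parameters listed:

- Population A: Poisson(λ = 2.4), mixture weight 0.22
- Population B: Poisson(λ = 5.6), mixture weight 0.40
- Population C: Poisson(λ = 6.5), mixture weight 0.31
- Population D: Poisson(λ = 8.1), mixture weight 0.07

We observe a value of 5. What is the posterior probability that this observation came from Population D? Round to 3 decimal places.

The responsibility of component k is w_k f_k(x) divided by Σ_j w_j f_j(x).
Evaluate each component's likelihood at the observed value:
  p_A = e^(−2.4)·2.4^5/5! = 0.0601961
  p_B = e^(−5.6)·5.6^5/5! = 0.169711
  p_C = e^(−6.5)·6.5^5/5! = 0.145369
  p_D = e^(−8.1)·8.1^5/5! = 0.088198
Weight by the priors:
  w_A·p_A = 0.22 × 0.0601961 = 0.0132431
  w_B·p_B = 0.40 × 0.169711 = 0.0678844
  w_C·p_C = 0.31 × 0.145369 = 0.0450643
  w_D·p_D = 0.07 × 0.088198 = 0.00617386
Sum: 0.0132431 + 0.0678844 + 0.0450643 + 0.00617386 = 0.132366
P(Population D | 5) ≈ 0.047

0.047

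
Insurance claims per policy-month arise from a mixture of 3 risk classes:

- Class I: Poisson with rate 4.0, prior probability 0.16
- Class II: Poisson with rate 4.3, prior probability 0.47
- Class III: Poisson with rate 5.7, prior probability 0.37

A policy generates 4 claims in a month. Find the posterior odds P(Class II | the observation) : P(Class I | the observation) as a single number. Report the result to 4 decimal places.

2.9062

Since P(k|x) ∝ π_k f_k(x), the posterior odds are π_i f_i(x) / (π_j f_j(x)).
Evaluate each component's likelihood at the observed value:
  p_I = e^(−4.0)·4.0^4/4! = 0.195367
  p_II = e^(−4.3)·4.3^4/4! = 0.193284
  p_III = e^(−5.7)·5.7^4/4! = 0.147167
Odds = (0.47/0.16) × (0.193284/0.195367) = 2.9375 × 0.98934 ≈ 2.9062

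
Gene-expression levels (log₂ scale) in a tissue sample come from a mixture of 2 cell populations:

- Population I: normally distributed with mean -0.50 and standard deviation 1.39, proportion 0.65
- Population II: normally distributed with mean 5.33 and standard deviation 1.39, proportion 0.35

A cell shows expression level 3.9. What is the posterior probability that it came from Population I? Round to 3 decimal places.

0.021

By Bayes' theorem, P(k | x) = P(Z=k) f_k(x) / Σ_j P(Z=j) f_j(x).
Component likelihoods at x = 3.9:
  f_I = 0.00191443
  f_II = 0.169072
Prior × likelihood for each component:
  P(Z=I)·f_I = 0.65 × 0.00191443 = 0.00124438
  P(Z=II)·f_II = 0.35 × 0.169072 = 0.059175
Sum: 0.00124438 + 0.059175 = 0.0604194
P(Population I | x) ≈ 0.021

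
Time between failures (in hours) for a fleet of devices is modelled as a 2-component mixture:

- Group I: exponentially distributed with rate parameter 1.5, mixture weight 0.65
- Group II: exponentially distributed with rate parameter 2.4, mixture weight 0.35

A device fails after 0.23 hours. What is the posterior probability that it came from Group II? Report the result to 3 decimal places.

0.412

The responsibility of component k is P(Z=k) f_k(x) divided by Σ_j P(Z=j) f_j(x).
Evaluate each component's likelihood at the observed value:
  p_I = 1.5·e^(−1.5·0.23) = 1.5·e^(−0.3450) = 1.06233
  p_II = 2.4·e^(−2.4·0.23) = 2.4·e^(−0.5520) = 1.38191
Unnormalised posteriors:
  P(Z=I)·p_I = 0.65 × 1.06233 = 0.690515
  P(Z=II)·p_II = 0.35 × 1.38191 = 0.48367
Denominator: 0.690515 + 0.48367 = 1.17418
P(Group II | 0.23 hours) ≈ 0.412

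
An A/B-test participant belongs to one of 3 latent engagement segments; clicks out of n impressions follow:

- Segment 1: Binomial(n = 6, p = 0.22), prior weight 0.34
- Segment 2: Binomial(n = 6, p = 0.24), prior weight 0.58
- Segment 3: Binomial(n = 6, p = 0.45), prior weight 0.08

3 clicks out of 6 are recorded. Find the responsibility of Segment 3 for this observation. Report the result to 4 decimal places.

0.1880

Posterior ∝ prior × likelihood, so P(k | x) ∝ w_k f_k(x); normalise over all components.
Component likelihoods at x = 3 clicks out of 6:
  p_1 = C(6,3)·0.22^3·0.78^3 = 20·0.010648·0.474552 = 0.101061
  p_2 = C(6,3)·0.24^3·0.76^3 = 20·0.013824·0.438976 = 0.121368
  p_3 = C(6,3)·0.45^3·0.55^3 = 20·0.091125·0.166375 = 0.303218
Prior × likelihood for each component:
  w_1·p_1 = 0.34 × 0.101061 = 0.0343606
  w_2·p_2 = 0.58 × 0.121368 = 0.0703935
  w_3·p_3 = 0.08 × 0.303218 = 0.0242575
Denominator: 0.0343606 + 0.0703935 + 0.0242575 = 0.129012
P(Segment 3 | data) ≈ 0.1880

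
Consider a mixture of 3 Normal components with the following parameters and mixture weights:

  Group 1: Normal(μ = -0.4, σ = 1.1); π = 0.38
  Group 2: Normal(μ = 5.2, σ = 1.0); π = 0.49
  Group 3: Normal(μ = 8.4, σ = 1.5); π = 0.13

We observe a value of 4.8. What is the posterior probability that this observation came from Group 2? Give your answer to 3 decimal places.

0.989

By Bayes' theorem, P(k | x) = π_k f_k(x) / Σ_j π_j f_j(x).
Component likelihoods at x = 4.8:
  L_1 = 5.09219e-06
  L_2 = 0.36827
  L_3 = 0.0149297
Prior × likelihood for each component:
  π_1·L_1 = 0.38 × 5.09219e-06 = 1.93503e-06
  π_2·L_2 = 0.49 × 0.36827 = 0.180452
  π_3·L_3 = 0.13 × 0.0149297 = 0.00194086
Denominator: 1.93503e-06 + 0.180452 + 0.00194086 = 0.182395
P(Group 2 | the observation) = 0.180452 / 0.182395 ≈ 0.989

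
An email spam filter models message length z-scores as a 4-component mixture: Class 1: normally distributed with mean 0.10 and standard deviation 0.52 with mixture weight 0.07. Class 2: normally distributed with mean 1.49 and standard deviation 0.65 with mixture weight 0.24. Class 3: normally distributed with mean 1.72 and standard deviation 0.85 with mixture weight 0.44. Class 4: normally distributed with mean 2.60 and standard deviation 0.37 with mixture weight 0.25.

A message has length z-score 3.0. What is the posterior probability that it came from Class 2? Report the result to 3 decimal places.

0.044

The responsibility of component k is P(Z=k) f_k(x) divided by Σ_j P(Z=j) f_j(x).
Evaluate each component's likelihood at the observed value:
  p_1 = (1/(0.52·√(2π)))·exp(−(3.0−0.10)²/(2·0.52²)) = 0.767197·exp(-15.55104) = 1.35263e-07
  p_2 = (1/(0.65·√(2π)))·exp(−(3.0−1.49)²/(2·0.65²)) = 0.613757·exp(-2.69834) = 0.0413163
  p_3 = (1/(0.85·√(2π)))·exp(−(3.0−1.72)²/(2·0.85²)) = 0.469344·exp(-1.13384) = 0.151032
  p_4 = (1/(0.37·√(2π)))·exp(−(3.0−2.60)²/(2·0.37²)) = 1.078222·exp(-0.58437) = 0.601064
Multiply by the mixture weights:
  P(Z=1)·p_1 = 0.07 × 1.35263e-07 = 9.46838e-09
  P(Z=2)·p_2 = 0.24 × 0.0413163 = 0.00991591
  P(Z=3)·p_3 = 0.44 × 0.151032 = 0.0664543
  P(Z=4)·p_4 = 0.25 × 0.601064 = 0.150266
Denominator: 9.46838e-09 + 0.00991591 + 0.0664543 + 0.150266 = 0.226636
P(Class 2 | x) = 0.00991591 / 0.226636 ≈ 0.044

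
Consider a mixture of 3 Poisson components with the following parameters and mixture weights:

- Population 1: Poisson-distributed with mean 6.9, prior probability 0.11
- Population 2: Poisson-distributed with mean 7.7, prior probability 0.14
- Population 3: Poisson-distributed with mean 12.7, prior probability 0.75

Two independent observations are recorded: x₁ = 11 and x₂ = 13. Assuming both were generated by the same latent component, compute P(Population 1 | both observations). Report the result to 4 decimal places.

Apply Bayes' rule: the posterior for each component is proportional to its prior times its likelihood at x.
Since both observations come from the same component, the likelihood for component k is f_k(x₁)·f_k(x₂).
  f_1 = [e^(−6.9)·6.9^11/11! = 0.042614] × [0.0130055] = 0.000554215
  f_2 = [e^(−7.7)·7.7^11/11! = 0.0639992] × [0.0243238] = 0.00155671
  f_3 = [e^(−12.7)·12.7^11/11! = 0.105961] × [0.109554] = 0.0116084
Multiply by the mixture weights:
  π_1·f_1 = 0.11 × 0.000554215 = 6.09637e-05
  π_2·f_2 = 0.14 × 0.00155671 = 0.000217939
  π_3·f_3 = 0.75 × 0.0116084 = 0.00870632
Denominator: 6.09637e-05 + 0.000217939 + 0.00870632 = 0.00898522
P(Population 1 | x₁,x₂) ≈ 0.0068

0.0068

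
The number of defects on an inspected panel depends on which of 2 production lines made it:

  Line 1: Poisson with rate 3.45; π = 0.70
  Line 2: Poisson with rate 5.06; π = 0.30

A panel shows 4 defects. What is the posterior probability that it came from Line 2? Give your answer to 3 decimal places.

The responsibility of component k is π_k f_k(x) divided by Σ_j π_j f_j(x).
Component likelihoods at x = 4 defects:
  p_1 = e^(−3.45)·3.45^4/4! = 0.187391
  p_2 = e^(−5.06)·5.06^4/4! = 0.173325
Weight by the priors:
  π_1·p_1 = 0.70 × 0.187391 = 0.131174
  π_2·p_2 = 0.30 × 0.173325 = 0.0519974
Marginal: 0.131174 + 0.0519974 = 0.183171
Responsibility of Line 2: 0.0519974 / 0.183171 ≈ 0.284

0.284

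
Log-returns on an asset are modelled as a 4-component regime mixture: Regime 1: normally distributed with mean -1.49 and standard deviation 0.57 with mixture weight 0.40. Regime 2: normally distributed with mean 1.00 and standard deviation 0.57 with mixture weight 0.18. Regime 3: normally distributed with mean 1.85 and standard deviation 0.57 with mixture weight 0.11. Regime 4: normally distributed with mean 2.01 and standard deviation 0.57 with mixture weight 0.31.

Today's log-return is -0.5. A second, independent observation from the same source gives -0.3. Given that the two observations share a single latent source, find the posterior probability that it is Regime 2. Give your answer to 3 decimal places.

0.040

Apply Bayes' rule: the posterior for each component is proportional to its prior times its likelihood at x.
Since both observations come from the same component, the likelihood for component k is f_k(x₁)·f_k(x₂).
  L_1 = [(1/(0.57·√(2π)))·exp(−(-0.5−-1.49)²/(2·0.57²)) = 0.699899·exp(-1.50831) = 0.154876] × [0.0791741] = 0.0122622
  L_2 = [(1/(0.57·√(2π)))·exp(−(-0.5−1.00)²/(2·0.57²)) = 0.699899·exp(-3.46260) = 0.0219404] × [0.0519424] = 0.00113964
  L_3 = [(1/(0.57·√(2π)))·exp(−(-0.5−1.85)²/(2·0.57²)) = 0.699899·exp(-8.49877) = 0.000142583] × [0.000569617] = 8.12175e-08
  L_4 = [(1/(0.57·√(2π)))·exp(−(-0.5−2.01)²/(2·0.57²)) = 0.699899·exp(-9.69544) = 4.30881e-05] × [0.000189954] = 8.18473e-09
Multiply by the mixture weights:
  w_1·L_1 = 0.40 × 0.0122622 = 0.00490487
  w_2·L_2 = 0.18 × 0.00113964 = 0.000205135
  w_3·L_3 = 0.11 × 8.12175e-08 = 8.93392e-09
  w_4·L_4 = 0.31 × 8.18473e-09 = 2.53727e-09
Normaliser: 0.00490487 + 0.000205135 + 8.93392e-09 + 2.53727e-09 = 0.00511002
So the posterior for Regime 2 is 0.000205135 / 0.00511002 ≈ 0.040.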